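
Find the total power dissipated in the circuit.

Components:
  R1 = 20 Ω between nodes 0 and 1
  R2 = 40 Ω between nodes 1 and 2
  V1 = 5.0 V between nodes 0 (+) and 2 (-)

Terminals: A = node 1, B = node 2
Nodal analysis, taking node 2 as the 0 V reference.
Source V1 fixes V_0 = 5 V.
KCL at each unknown node (sum of currents leaving = 0; resistances in Ω):
  Node 1: (V_1 - 5)/20 + (V_1 - 0)/40 = 0
Collecting terms: 0.075 × V_1 = 0.25  =>  V_1 = 3.333 V
Power in each resistor, P = (ΔV)²/R:
  P_R1 = (5 - 3.333)²/20 = 0.1389 W
  P_R2 = (3.333 - 0)²/40 = 0.2778 W
P_total = P_R1 + P_R2 = 0.4167 W

Final answer: 0.4167 W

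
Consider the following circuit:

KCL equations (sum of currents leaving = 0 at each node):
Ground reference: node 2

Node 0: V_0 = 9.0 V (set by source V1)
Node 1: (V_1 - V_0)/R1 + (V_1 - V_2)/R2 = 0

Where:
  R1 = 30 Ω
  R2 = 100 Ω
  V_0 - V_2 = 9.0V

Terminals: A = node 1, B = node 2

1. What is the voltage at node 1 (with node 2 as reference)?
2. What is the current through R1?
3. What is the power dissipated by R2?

Nodal analysis, taking node 2 as the 0 V reference.
Source V1 fixes V_0 = 9 V.
KCL at each unknown node (sum of currents leaving = 0; resistances in Ω):
  Node 1: (V_1 - 9)/30 + (V_1 - 0)/100 = 0
Collecting terms: 0.04333 × V_1 = 0.3  =>  V_1 = 6.923 V
Part 1:
  Read off the nodal solution: V_1 = 6.923 V
Part 2:
  I_R1 = (V_0 - V_1)/R1 = (9 - 6.923)/30 = 0.06923 A
  Magnitude: I_R1 = 0.06923 A
Part 3:
  I_R2 = (V_1 - V_2)/R2 = (6.923 - 0)/100 = 0.06923 A
  P_R2 = I_R2² × R2 = (0.06923)² × 100 = 0.4793 W

Final answers:
1. V_1 = 6.923 V
2. I_R1 = 0.06923 A
3. P_R2 = 0.4793 W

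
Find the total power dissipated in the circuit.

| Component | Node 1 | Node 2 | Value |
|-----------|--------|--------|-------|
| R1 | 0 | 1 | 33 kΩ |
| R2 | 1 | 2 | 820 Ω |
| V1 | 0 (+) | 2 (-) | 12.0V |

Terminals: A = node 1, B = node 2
Nodal analysis, taking node 2 as the 0 V reference.
Source V1 fixes V_0 = 12 V.
KCL at each unknown node (sum of currents leaving = 0; resistances in Ω):
  Node 1: (V_1 - 12)/33000 + (V_1 - 0)/820 = 0
Collecting terms: 0.00125 × V_1 = 0.0003636  =>  V_1 = 0.291 V
Power in each resistor, P = (ΔV)²/R:
  P_R1 = (12 - 0.291)²/33000 = 0.004155 W
  P_R2 = (0.291 - 0)²/820 = 0.0001032 W
P_total = P_R1 + P_R2 = 0.004258 W

Final answer: 0.004258 W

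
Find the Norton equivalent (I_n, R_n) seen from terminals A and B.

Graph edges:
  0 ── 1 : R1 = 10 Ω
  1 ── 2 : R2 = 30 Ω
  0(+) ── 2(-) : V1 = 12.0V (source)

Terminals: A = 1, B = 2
Find the Thévenin equivalent first; then I_n = V_th/R_th and R_n = R_th.
Step 1 — V_th is the open-circuit voltage V_A - V_B (nothing connected across the terminals).
Nodal analysis, taking node 2 as the 0 V reference.
Source V1 fixes V_0 = 12 V.
KCL at each unknown node (sum of currents leaving = 0; resistances in Ω):
  Node 1: (V_1 - 12)/10 + (V_1 - 0)/30 = 0
Collecting terms: 0.1333 × V_1 = 1.2  =>  V_1 = 9 V
V_th = V_1 - V_2 = 9 - 0 = 9 V
Step 2 — R_th: zero the source — replace V1 by a short circuit (node 2 merges into node 0) — and find the resistance seen between A (node 1) and B (node 0).
Reduce the network between node 1 (A) and node 0 (B) by series/parallel combination:
  Rp1 = R1 ‖ R2 (parallel, both between nodes 0 and 1) = 1/(1/10 + 1/30) = 7.5 Ω
R_th = 7.5 Ω
I_n = V_th/R_th = 9/7.5 = 1.2 A, and R_n = R_th = 7.5 Ω

Final answer: I_n = 1.2 A, R_n = 7.5 Ω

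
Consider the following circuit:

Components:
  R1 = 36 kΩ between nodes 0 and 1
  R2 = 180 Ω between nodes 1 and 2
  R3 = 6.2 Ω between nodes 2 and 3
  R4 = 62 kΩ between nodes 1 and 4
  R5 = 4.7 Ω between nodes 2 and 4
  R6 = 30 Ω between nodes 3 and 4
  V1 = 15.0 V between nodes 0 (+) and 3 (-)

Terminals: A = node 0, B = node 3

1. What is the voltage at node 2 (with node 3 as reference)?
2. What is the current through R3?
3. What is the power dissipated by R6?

Nodal analysis, taking node 3 as the 0 V reference.
Source V1 fixes V_0 = 15 V.
KCL at each unknown node (sum of currents leaving = 0; resistances in Ω):
  Node 1: (V_1 - 15)/36000 + (V_1 - V_2)/180 + (V_1 - V_4)/62000 = 0
  Node 2: (V_2 - V_1)/180 + (V_2 - 0)/6.2 + (V_2 - V_4)/4.7 = 0
  Node 4: (V_4 - V_1)/62000 + (V_4 - V_2)/4.7 + (V_4 - 0)/30 = 0
Collecting terms (coefficients in siemens):
  0.005599·V_1 - 0.005556·V_2 - 0.00001613·V_4 = 0.0004167
  0.3796·V_2 - 0.005556·V_1 - 0.2128·V_4 = 0
  0.2461·V_4 - 0.00001613·V_1 - 0.2128·V_2 = 0
Solving these 3 simultaneous equations (Gaussian elimination) gives:
  V_1 = 0.07658 V, V_2 = 0.00218 V, V_4 = 0.001889 V
Part 1:
  Read off the nodal solution: V_2 = 0.00218 V
Part 2:
  I_R3 = (V_2 - V_3)/R3 = (0.00218 - 0)/6.2 = 0.0003516 A
  Magnitude: I_R3 = 0.0003516 A
Part 3:
  I_R6 = (V_3 - V_4)/R6 = (0 - 0.001889)/30 = -0.00006298 A
  P_R6 = I_R6² × R6 = (-0.00006298)² × 30 = 0.000000119 W

Final answers:
1. V_2 = 0.00218 V
2. I_R3 = 0.0003516 A
3. P_R6 = 1.19e-07 W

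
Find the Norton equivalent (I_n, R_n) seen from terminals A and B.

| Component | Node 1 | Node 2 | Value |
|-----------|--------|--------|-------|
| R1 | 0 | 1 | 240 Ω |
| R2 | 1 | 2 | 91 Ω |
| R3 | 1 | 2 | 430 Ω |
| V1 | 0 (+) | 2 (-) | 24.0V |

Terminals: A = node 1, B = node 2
Find the Thévenin equivalent first; then I_n = V_th/R_th and R_n = R_th.
Step 1 — V_th is the open-circuit voltage V_A - V_B (nothing connected across the terminals).
Nodal analysis, taking node 2 as the 0 V reference.
Source V1 fixes V_0 = 24 V.
KCL at each unknown node (sum of currents leaving = 0; resistances in Ω):
  Node 1: (V_1 - 24)/240 + (V_1 - 0)/91 + (V_1 - 0)/430 = 0
Collecting terms: 0.01748 × V_1 = 0.1  =>  V_1 = 5.72 V
V_th = V_1 - V_2 = 5.72 - 0 = 5.72 V
Step 2 — R_th: zero the source — replace V1 by a short circuit (node 2 merges into node 0) — and find the resistance seen between A (node 1) and B (node 0).
Reduce the network between node 1 (A) and node 0 (B) by series/parallel combination:
  Rp1 = R1 ‖ R2 ‖ R3 (parallel, all between nodes 0 and 1) = 1/(1/240 + 1/91 + 1/430) = 57.2 Ω
R_th = 57.2 Ω
I_n = V_th/R_th = 5.72/57.2 = 0.1 A, and R_n = R_th = 57.2 Ω

Final answer: I_n = 0.1 A, R_n = 57.2 Ω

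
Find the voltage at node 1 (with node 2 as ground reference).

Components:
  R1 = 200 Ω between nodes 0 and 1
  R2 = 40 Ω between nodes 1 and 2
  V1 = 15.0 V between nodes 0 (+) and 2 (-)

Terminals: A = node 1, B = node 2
Nodal analysis, taking node 2 as the 0 V reference.
Source V1 fixes V_0 = 15 V.
KCL at each unknown node (sum of currents leaving = 0; resistances in Ω):
  Node 1: (V_1 - 15)/200 + (V_1 - 0)/40 = 0
Collecting terms: 0.03 × V_1 = 0.075  =>  V_1 = 2.5 V
The requested potential is V_1 = 2.5 V.

Final answer: V_1 = 2.5 V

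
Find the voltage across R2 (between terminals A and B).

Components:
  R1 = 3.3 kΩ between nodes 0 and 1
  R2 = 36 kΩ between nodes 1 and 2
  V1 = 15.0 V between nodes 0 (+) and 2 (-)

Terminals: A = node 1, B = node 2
R1 and R2 are in series across V1 (node 0 → node 1 → node 2), and the output A–B is taken across R2, so this is a voltage divider.
Series current: I = V1/(R1 + R2) = 15/(3300 + 36000) = 15/39300 = 0.0003817 A
V_R2 = I × R2 = V1 × R2/(R1 + R2) = 15 × 36000/39300 = 13.74 V

Final answer: 13.74 V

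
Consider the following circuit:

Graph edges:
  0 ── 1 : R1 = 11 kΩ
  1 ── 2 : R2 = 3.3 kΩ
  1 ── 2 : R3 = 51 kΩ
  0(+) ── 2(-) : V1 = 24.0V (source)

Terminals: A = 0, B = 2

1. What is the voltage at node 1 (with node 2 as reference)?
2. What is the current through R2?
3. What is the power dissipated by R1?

Nodal analysis, taking node 2 as the 0 V reference.
Source V1 fixes V_0 = 24 V.
KCL at each unknown node (sum of currents leaving = 0; resistances in Ω):
  Node 1: (V_1 - 24)/11000 + (V_1 - 0)/3300 + (V_1 - 0)/51000 = 0
Collecting terms: 0.0004135 × V_1 = 0.002182  =>  V_1 = 5.276 V
Part 1:
  Read off the nodal solution: V_1 = 5.276 V
Part 2:
  I_R2 = (V_1 - V_2)/R2 = (5.276 - 0)/3300 = 0.001599 A
  Magnitude: I_R2 = 0.001599 A
Part 3:
  I_R1 = (V_0 - V_1)/R1 = (24 - 5.276)/11000 = 0.001702 A
  P_R1 = I_R1² × R1 = (0.001702)² × 11000 = 0.03187 W

Final answers:
1. V_1 = 5.276 V
2. I_R2 = 0.001599 A
3. P_R1 = 0.03187 W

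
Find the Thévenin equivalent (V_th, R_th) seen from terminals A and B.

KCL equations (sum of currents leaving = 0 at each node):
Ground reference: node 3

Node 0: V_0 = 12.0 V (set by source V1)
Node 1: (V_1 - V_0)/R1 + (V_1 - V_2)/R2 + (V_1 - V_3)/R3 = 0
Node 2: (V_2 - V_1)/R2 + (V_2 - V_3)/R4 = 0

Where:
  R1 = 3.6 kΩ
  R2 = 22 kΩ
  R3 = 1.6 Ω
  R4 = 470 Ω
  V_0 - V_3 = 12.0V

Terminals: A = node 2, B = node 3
Step 1 — V_th is the open-circuit voltage V_A - V_B (nothing connected across the terminals).
Nodal analysis, taking node 3 as the 0 V reference.
Source V1 fixes V_0 = 12 V.
KCL at each unknown node (sum of currents leaving = 0; resistances in Ω):
  Node 1: (V_1 - 12)/3600 + (V_1 - V_2)/22000 + (V_1 - 0)/1.6 = 0
  Node 2: (V_2 - V_1)/22000 + (V_2 - 0)/470 = 0
Collecting terms (coefficients in siemens):
  0.6253·V_1 - 0.00004545·V_2 = 0.003333
  0.002173·V_2 - 0.00004545·V_1 = 0
Determinant D = (0.6253)(0.002173) - (-0.00004545)(-0.00004545) = 0.001359
V_1 = [(0.003333)(0.002173) - (-0.00004545)(0)]/D = 0.005331 V
V_2 = [(0.6253)(0) - (0.003333)(-0.00004545)]/D = 0.0001115 V
V_th = V_2 - V_3 = 0.0001115 - 0 = 0.0001115 V
Step 2 — R_th: zero the source — replace V1 by a short circuit (node 3 merges into node 0) — and find the resistance seen between A (node 2) and B (node 0).
Reduce the network between node 2 (A) and node 0 (B) by series/parallel combination:
  Rp1 = R1 ‖ R3 (parallel, both between nodes 0 and 1) = 1/(1/3600 + 1/1.6) = 1.599 Ω
  Rs1 = R2 + Rp1 (series, joined only at node 1) = 22000 + 1.599 = 22000 Ω
  Rp2 = R4 ‖ Rs1 (parallel, both between nodes 0 and 2) = 1/(1/470 + 1/22000) = 460.2 Ω
R_th = 460.2 Ω

Final answer: V_th = 0.0001115 V, R_th = 460.2 Ω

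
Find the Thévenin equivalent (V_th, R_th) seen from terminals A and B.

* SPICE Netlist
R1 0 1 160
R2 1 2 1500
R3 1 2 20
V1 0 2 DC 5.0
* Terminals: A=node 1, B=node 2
Step 1 — V_th is the open-circuit voltage V_A - V_B (nothing connected across the terminals).
Nodal analysis, taking node 2 as the 0 V reference.
Source V1 fixes V_0 = 5 V.
KCL at each unknown node (sum of currents leaving = 0; resistances in Ω):
  Node 1: (V_1 - 5)/160 + (V_1 - 0)/1500 + (V_1 - 0)/20 = 0
Collecting terms: 0.05692 × V_1 = 0.03125  =>  V_1 = 0.549 V
V_th = V_1 - V_2 = 0.549 - 0 = 0.549 V
Step 2 — R_th: zero the source — replace V1 by a short circuit (node 2 merges into node 0) — and find the resistance seen between A (node 1) and B (node 0).
Reduce the network between node 1 (A) and node 0 (B) by series/parallel combination:
  Rp1 = R1 ‖ R2 ‖ R3 (parallel, all between nodes 0 and 1) = 1/(1/160 + 1/1500 + 1/20) = 17.57 Ω
R_th = 17.57 Ω

Final answer: V_th = 0.549 V, R_th = 17.57 Ω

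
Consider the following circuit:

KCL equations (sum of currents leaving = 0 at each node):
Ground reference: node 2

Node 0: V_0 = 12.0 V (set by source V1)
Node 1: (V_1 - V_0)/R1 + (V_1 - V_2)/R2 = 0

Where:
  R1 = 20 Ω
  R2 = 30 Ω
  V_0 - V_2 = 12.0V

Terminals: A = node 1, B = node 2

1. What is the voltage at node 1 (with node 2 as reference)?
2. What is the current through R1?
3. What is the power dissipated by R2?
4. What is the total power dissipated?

Nodal analysis, taking node 2 as the 0 V reference.
Source V1 fixes V_0 = 12 V.
KCL at each unknown node (sum of currents leaving = 0; resistances in Ω):
  Node 1: (V_1 - 12)/20 + (V_1 - 0)/30 = 0
Collecting terms: 0.08333 × V_1 = 0.6  =>  V_1 = 7.2 V
Part 1:
  Read off the nodal solution: V_1 = 7.2 V
Part 2:
  I_R1 = (V_0 - V_1)/R1 = (12 - 7.2)/20 = 0.24 A
  Magnitude: I_R1 = 0.24 A
Part 3:
  I_R2 = (V_1 - V_2)/R2 = (7.2 - 0)/30 = 0.24 A
  P_R2 = I_R2² × R2 = (0.24)² × 30 = 1.728 W
Part 4:
  Power in each resistor, P = (ΔV)²/R:
    P_R1 = (12 - 7.2)²/20 = 1.152 W
    P_R2 = (7.2 - 0)²/30 = 1.728 W
  P_total = P_R1 + P_R2 = 2.88 W

Final answers:
1. V_1 = 7.2 V
2. I_R1 = 0.24 A
3. P_R2 = 1.728 W
4. P_total = 2.88 W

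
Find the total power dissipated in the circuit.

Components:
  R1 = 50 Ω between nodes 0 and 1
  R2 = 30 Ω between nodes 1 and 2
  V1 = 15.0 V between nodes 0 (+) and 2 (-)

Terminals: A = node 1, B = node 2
Nodal analysis, taking node 2 as the 0 V reference.
Source V1 fixes V_0 = 15 V.
KCL at each unknown node (sum of currents leaving = 0; resistances in Ω):
  Node 1: (V_1 - 15)/50 + (V_1 - 0)/30 = 0
Collecting terms: 0.05333 × V_1 = 0.3  =>  V_1 = 5.625 V
Power in each resistor, P = (ΔV)²/R:
  P_R1 = (15 - 5.625)²/50 = 1.758 W
  P_R2 = (5.625 - 0)²/30 = 1.055 W
P_total = P_R1 + P_R2 = 2.812 W

Final answer: 2.812 W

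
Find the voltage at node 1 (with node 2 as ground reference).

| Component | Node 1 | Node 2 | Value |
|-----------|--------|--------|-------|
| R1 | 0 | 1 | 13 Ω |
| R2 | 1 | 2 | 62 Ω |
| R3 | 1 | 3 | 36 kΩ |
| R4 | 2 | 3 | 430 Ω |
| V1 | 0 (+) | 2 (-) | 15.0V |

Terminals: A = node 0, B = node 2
Nodal analysis, taking node 2 as the 0 V reference.
Source V1 fixes V_0 = 15 V.
KCL at each unknown node (sum of currents leaving = 0; resistances in Ω):
  Node 1: (V_1 - 15)/13 + (V_1 - 0)/62 + (V_1 - V_3)/36000 = 0
  Node 3: (V_3 - V_1)/36000 + (V_3 - 0)/430 = 0
Collecting terms (coefficients in siemens):
  0.09308·V_1 - 0.00002778·V_3 = 1.154
  0.002353·V_3 - 0.00002778·V_1 = 0
Determinant D = (0.09308)(0.002353) - (-0.00002778)(-0.00002778) = 0.000219
V_1 = [(1.154)(0.002353) - (-0.00002778)(0)]/D = 12.4 V
V_3 = [(0.09308)(0) - (1.154)(-0.00002778)]/D = 0.1463 V
The requested potential is V_1 = 12.4 V.

Final answer: V_1 = 12.4 V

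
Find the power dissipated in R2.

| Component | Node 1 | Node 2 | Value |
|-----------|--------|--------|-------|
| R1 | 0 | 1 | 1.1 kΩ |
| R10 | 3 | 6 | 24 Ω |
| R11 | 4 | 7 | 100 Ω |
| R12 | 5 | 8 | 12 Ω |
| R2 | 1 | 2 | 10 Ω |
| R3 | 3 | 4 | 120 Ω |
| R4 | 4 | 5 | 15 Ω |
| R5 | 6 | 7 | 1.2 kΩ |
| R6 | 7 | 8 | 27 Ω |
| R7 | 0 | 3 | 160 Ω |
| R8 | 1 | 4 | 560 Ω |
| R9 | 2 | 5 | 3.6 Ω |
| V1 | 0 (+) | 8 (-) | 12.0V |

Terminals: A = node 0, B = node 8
Nodal analysis, taking node 8 as the 0 V reference.
Source V1 fixes V_0 = 12 V.
KCL at each unknown node (sum of currents leaving = 0; resistances in Ω):
  Node 1: (V_1 - 12)/1100 + (V_1 - V_2)/10 + (V_1 - V_4)/560 = 0
  Node 2: (V_2 - V_1)/10 + (V_2 - V_5)/3.6 = 0
  Node 3: (V_3 - V_4)/120 + (V_3 - 12)/160 + (V_3 - V_6)/24 = 0
  Node 4: (V_4 - V_3)/120 + (V_4 - V_5)/15 + (V_4 - V_1)/560 + (V_4 - V_7)/100 = 0
  Node 5: (V_5 - V_4)/15 + (V_5 - V_2)/3.6 + (V_5 - 0)/12 = 0
  Node 6: (V_6 - V_7)/1200 + (V_6 - V_3)/24 = 0
  Node 7: (V_7 - V_6)/1200 + (V_7 - 0)/27 + (V_7 - V_4)/100 = 0
Collecting terms (coefficients in siemens):
  0.1027·V_1 - 0.1·V_2 - 0.001786·V_4 = 0.01091
  0.3778·V_2 - 0.1·V_1 - 0.2778·V_5 = 0
  0.05625·V_3 - 0.008333·V_4 - 0.04167·V_6 = 0.075
  0.08679·V_4 - 0.001786·V_1 - 0.008333·V_3 - 0.06667·V_5 - 0.01·V_7 = 0
  0.4278·V_5 - 0.2778·V_2 - 0.06667·V_4 = 0
  0.0425·V_6 - 0.04167·V_3 - 0.0008333·V_7 = 0
  0.04787·V_7 - 0.01·V_4 - 0.0008333·V_6 = 0
Solving these 7 simultaneous equations (Gaussian elimination) gives:
  V_1 = 0.6388 V, V_2 = 0.5301 V, V_3 = 5.395 V, V_4 = 0.9416 V
  V_5 = 0.4909 V, V_6 = 5.295 V, V_7 = 0.2889 V
I_R2 = (V_1 - V_2)/R2 = (0.6388 - 0.5301)/10 = 0.01087 A
P_R2 = I_R2² × R2 = (0.01087)² × 10 = 0.001181 W

Final answer: 0.001181 W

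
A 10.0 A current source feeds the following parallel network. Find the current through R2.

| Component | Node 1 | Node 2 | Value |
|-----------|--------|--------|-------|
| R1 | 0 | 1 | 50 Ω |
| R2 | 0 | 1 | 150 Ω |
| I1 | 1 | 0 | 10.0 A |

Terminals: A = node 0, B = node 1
All resistors sit directly between nodes 0 and 1, so they are in parallel and share one voltage V; the full source current 10 A splits among them.
1/R_par = 1/50 + 1/150 = 0.02667 S  =>  R_par = 37.5 Ω
V = I × R_par = 10 × 37.5 = 375 V
I_R2 = V/R2 = 375/150 = 2.5 A

Final answer: 2.5 A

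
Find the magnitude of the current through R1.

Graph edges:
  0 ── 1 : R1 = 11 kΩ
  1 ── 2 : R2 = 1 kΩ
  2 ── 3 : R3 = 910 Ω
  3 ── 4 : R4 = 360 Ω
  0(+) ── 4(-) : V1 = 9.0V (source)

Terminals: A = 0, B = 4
Nodal analysis, taking node 4 as the 0 V reference.
Source V1 fixes V_0 = 9 V.
KCL at each unknown node (sum of currents leaving = 0; resistances in Ω):
  Node 1: (V_1 - 9)/11000 + (V_1 - V_2)/1000 = 0
  Node 2: (V_2 - V_1)/1000 + (V_2 - V_3)/910 = 0
  Node 3: (V_3 - V_2)/910 + (V_3 - 0)/360 = 0
Collecting terms (coefficients in siemens):
  0.001091·V_1 - 0.001·V_2 = 0.0008182
  0.002099·V_2 - 0.001·V_1 - 0.001099·V_3 = 0
  0.003877·V_3 - 0.001099·V_2 = 0
Solving these 3 simultaneous equations (Gaussian elimination) gives:
  V_1 = 1.54 V, V_2 = 0.8613 V, V_3 = 0.2442 V
I_R1 = (V_0 - V_1)/R1 = (9 - 1.54)/11000 = 0.0006782 A
|I_R1| = 0.0006782 A

Final answer: |I_R1| = 0.0006782 A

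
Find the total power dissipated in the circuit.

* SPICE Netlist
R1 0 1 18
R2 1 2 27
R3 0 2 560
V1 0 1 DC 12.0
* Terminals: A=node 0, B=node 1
Nodal analysis, taking node 1 as the 0 V reference.
Source V1 fixes V_0 = 12 V.
KCL at each unknown node (sum of currents leaving = 0; resistances in Ω):
  Node 2: (V_2 - 0)/27 + (V_2 - 12)/560 = 0
Collecting terms: 0.03882 × V_2 = 0.02143  =>  V_2 = 0.552 V
Power in each resistor, P = (ΔV)²/R:
  P_R1 = (12 - 0)²/18 = 8 W
  P_R2 = (0 - 0.552)²/27 = 0.01128 W
  P_R3 = (12 - 0.552)²/560 = 0.234 W
P_total = P_R1 + P_R2 + P_R3 = 8.245 W

Final answer: 8.245 W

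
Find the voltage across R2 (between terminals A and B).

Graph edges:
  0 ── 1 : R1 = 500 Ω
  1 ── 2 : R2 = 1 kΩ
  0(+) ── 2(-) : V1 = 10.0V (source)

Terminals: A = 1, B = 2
R1 and R2 are in series across V1 (node 0 → node 1 → node 2), and the output A–B is taken across R2, so this is a voltage divider.
Series current: I = V1/(R1 + R2) = 10/(500 + 1000) = 10/1500 = 0.006667 A
V_R2 = I × R2 = V1 × R2/(R1 + R2) = 10 × 1000/1500 = 6.667 V

Final answer: 6.667 V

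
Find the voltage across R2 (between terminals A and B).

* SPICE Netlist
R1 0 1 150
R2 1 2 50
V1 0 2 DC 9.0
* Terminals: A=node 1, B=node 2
R1 and R2 are in series across V1 (node 0 → node 1 → node 2), and the output A–B is taken across R2, so this is a voltage divider.
Series current: I = V1/(R1 + R2) = 9/(150 + 50) = 9/200 = 0.045 A
V_R2 = I × R2 = V1 × R2/(R1 + R2) = 9 × 50/200 = 2.25 V

Final answer: 2.25 V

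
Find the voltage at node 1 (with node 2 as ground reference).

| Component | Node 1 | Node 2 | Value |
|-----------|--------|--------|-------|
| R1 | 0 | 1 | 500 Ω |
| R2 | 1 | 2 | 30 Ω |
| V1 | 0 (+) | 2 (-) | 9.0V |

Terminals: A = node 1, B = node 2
Nodal analysis, taking node 2 as the 0 V reference.
Source V1 fixes V_0 = 9 V.
KCL at each unknown node (sum of currents leaving = 0; resistances in Ω):
  Node 1: (V_1 - 9)/500 + (V_1 - 0)/30 = 0
Collecting terms: 0.03533 × V_1 = 0.018  =>  V_1 = 0.5094 V
The requested potential is V_1 = 0.5094 V.

Final answer: V_1 = 0.5094 V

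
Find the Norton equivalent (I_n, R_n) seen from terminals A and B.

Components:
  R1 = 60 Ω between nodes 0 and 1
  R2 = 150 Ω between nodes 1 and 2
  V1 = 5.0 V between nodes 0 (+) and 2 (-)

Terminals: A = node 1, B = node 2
Find the Thévenin equivalent first; then I_n = V_th/R_th and R_n = R_th.
Step 1 — V_th is the open-circuit voltage V_A - V_B (nothing connected across the terminals).
Nodal analysis, taking node 2 as the 0 V reference.
Source V1 fixes V_0 = 5 V.
KCL at each unknown node (sum of currents leaving = 0; resistances in Ω):
  Node 1: (V_1 - 5)/60 + (V_1 - 0)/150 = 0
Collecting terms: 0.02333 × V_1 = 0.08333  =>  V_1 = 3.571 V
V_th = V_1 - V_2 = 3.571 - 0 = 3.571 V
Step 2 — R_th: zero the source — replace V1 by a short circuit (node 2 merges into node 0) — and find the resistance seen between A (node 1) and B (node 0).
Reduce the network between node 1 (A) and node 0 (B) by series/parallel combination:
  Rp1 = R1 ‖ R2 (parallel, both between nodes 0 and 1) = 1/(1/60 + 1/150) = 42.86 Ω
R_th = 42.86 Ω
I_n = V_th/R_th = 3.571/42.86 = 0.08333 A, and R_n = R_th = 42.86 Ω

Final answer: I_n = 0.08333 A, R_n = 42.86 Ω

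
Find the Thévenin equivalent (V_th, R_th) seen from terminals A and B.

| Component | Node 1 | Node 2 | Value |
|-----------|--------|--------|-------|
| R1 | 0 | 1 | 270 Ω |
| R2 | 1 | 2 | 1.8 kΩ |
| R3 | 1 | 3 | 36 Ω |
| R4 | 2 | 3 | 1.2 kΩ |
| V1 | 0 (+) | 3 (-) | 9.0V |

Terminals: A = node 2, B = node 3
Step 1 — V_th is the open-circuit voltage V_A - V_B (nothing connected across the terminals).
Nodal analysis, taking node 3 as the 0 V reference.
Source V1 fixes V_0 = 9 V.
KCL at each unknown node (sum of currents leaving = 0; resistances in Ω):
  Node 1: (V_1 - 9)/270 + (V_1 - V_2)/1800 + (V_1 - 0)/36 = 0
  Node 2: (V_2 - V_1)/1800 + (V_2 - 0)/1200 = 0
Collecting terms (coefficients in siemens):
  0.03204·V_1 - 0.0005556·V_2 = 0.03333
  0.001389·V_2 - 0.0005556·V_1 = 0
Determinant D = (0.03204)(0.001389) - (-0.0005556)(-0.0005556) = 0.00004419
V_1 = [(0.03333)(0.001389) - (-0.0005556)(0)]/D = 1.048 V
V_2 = [(0.03204)(0) - (0.03333)(-0.0005556)]/D = 0.4191 V
V_th = V_2 - V_3 = 0.4191 - 0 = 0.4191 V
Step 2 — R_th: zero the source — replace V1 by a short circuit (node 3 merges into node 0) — and find the resistance seen between A (node 2) and B (node 0).
Reduce the network between node 2 (A) and node 0 (B) by series/parallel combination:
  Rp1 = R1 ‖ R3 (parallel, both between nodes 0 and 1) = 1/(1/270 + 1/36) = 31.76 Ω
  Rs1 = R2 + Rp1 (series, joined only at node 1) = 1800 + 31.76 = 1832 Ω
  Rp2 = R4 ‖ Rs1 (parallel, both between nodes 0 and 2) = 1/(1/1200 + 1/1832) = 725 Ω
R_th = 725 Ω

Final answer: V_th = 0.4191 V, R_th = 725 Ω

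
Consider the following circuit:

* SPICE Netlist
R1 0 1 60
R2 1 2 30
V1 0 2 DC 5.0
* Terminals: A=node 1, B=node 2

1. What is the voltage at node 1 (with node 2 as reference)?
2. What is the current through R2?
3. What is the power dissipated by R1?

Nodal analysis, taking node 2 as the 0 V reference.
Source V1 fixes V_0 = 5 V.
KCL at each unknown node (sum of currents leaving = 0; resistances in Ω):
  Node 1: (V_1 - 5)/60 + (V_1 - 0)/30 = 0
Collecting terms: 0.05 × V_1 = 0.08333  =>  V_1 = 1.667 V
Part 1:
  Read off the nodal solution: V_1 = 1.667 V
Part 2:
  I_R2 = (V_1 - V_2)/R2 = (1.667 - 0)/30 = 0.05556 A
  Magnitude: I_R2 = 0.05556 A
Part 3:
  I_R1 = (V_0 - V_1)/R1 = (5 - 1.667)/60 = 0.05556 A
  P_R1 = I_R1² × R1 = (0.05556)² × 60 = 0.1852 W

Final answers:
1. V_1 = 1.667 V
2. I_R2 = 0.05556 A
3. P_R1 = 0.1852 W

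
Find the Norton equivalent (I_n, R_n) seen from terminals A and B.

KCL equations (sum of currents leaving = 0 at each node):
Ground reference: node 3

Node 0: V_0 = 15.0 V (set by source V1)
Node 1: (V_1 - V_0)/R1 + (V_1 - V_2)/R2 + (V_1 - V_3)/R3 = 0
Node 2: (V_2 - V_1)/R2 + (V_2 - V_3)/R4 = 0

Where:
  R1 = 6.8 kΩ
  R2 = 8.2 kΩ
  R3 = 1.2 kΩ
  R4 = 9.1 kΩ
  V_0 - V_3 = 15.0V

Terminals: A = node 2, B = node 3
Find the Thévenin equivalent first; then I_n = V_th/R_th and R_n = R_th.
Step 1 — V_th is the open-circuit voltage V_A - V_B (nothing connected across the terminals).
Nodal analysis, taking node 3 as the 0 V reference.
Source V1 fixes V_0 = 15 V.
KCL at each unknown node (sum of currents leaving = 0; resistances in Ω):
  Node 1: (V_1 - 15)/6800 + (V_1 - V_2)/8200 + (V_1 - 0)/1200 = 0
  Node 2: (V_2 - V_1)/8200 + (V_2 - 0)/9100 = 0
Collecting terms (coefficients in siemens):
  0.001102·V_1 - 0.000122·V_2 = 0.002206
  0.0002318·V_2 - 0.000122·V_1 = 0
Determinant D = (0.001102)(0.0002318) - (-0.000122)(-0.000122) = 0.0000002407
V_1 = [(0.002206)(0.0002318) - (-0.000122)(0)]/D = 2.125 V
V_2 = [(0.001102)(0) - (0.002206)(-0.000122)]/D = 1.118 V
V_th = V_2 - V_3 = 1.118 - 0 = 1.118 V
Step 2 — R_th: zero the source — replace V1 by a short circuit (node 3 merges into node 0) — and find the resistance seen between A (node 2) and B (node 0).
Reduce the network between node 2 (A) and node 0 (B) by series/parallel combination:
  Rp1 = R1 ‖ R3 (parallel, both between nodes 0 and 1) = 1/(1/6800 + 1/1200) = 1020 Ω
  Rs1 = R2 + Rp1 (series, joined only at node 1) = 8200 + 1020 = 9220 Ω
  Rp2 = R4 ‖ Rs1 (parallel, both between nodes 0 and 2) = 1/(1/9100 + 1/9220) = 4580 Ω
R_th = 4.58 kΩ
I_n = V_th/R_th = 1.118/4580 = 0.000244 A, and R_n = R_th = 4.58 kΩ

Final answer: I_n = 0.000244 A, R_n = 4.58 kΩ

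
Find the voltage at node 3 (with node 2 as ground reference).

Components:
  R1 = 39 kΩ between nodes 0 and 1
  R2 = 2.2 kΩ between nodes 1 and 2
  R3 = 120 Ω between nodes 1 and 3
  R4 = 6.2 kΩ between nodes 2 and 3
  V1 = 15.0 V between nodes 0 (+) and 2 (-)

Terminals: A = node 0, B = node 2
Nodal analysis, taking node 2 as the 0 V reference.
Source V1 fixes V_0 = 15 V.
KCL at each unknown node (sum of currents leaving = 0; resistances in Ω):
  Node 1: (V_1 - 15)/39000 + (V_1 - 0)/2200 + (V_1 - V_3)/120 = 0
  Node 3: (V_3 - V_1)/120 + (V_3 - 0)/6200 = 0
Collecting terms (coefficients in siemens):
  0.008814·V_1 - 0.008333·V_3 = 0.0003846
  0.008495·V_3 - 0.008333·V_1 = 0
Determinant D = (0.008814)(0.008495) - (-0.008333)(-0.008333) = 0.000005423
V_1 = [(0.0003846)(0.008495) - (-0.008333)(0)]/D = 0.6025 V
V_3 = [(0.008814)(0) - (0.0003846)(-0.008333)]/D = 0.591 V
The requested potential is V_3 = 0.591 V.

Final answer: V_3 = 0.591 V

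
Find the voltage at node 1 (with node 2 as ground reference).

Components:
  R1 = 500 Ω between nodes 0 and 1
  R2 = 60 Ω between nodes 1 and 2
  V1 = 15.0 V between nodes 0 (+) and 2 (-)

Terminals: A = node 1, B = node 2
Nodal analysis, taking node 2 as the 0 V reference.
Source V1 fixes V_0 = 15 V.
KCL at each unknown node (sum of currents leaving = 0; resistances in Ω):
  Node 1: (V_1 - 15)/500 + (V_1 - 0)/60 = 0
Collecting terms: 0.01867 × V_1 = 0.03  =>  V_1 = 1.607 V
The requested potential is V_1 = 1.607 V.

Final answer: V_1 = 1.607 V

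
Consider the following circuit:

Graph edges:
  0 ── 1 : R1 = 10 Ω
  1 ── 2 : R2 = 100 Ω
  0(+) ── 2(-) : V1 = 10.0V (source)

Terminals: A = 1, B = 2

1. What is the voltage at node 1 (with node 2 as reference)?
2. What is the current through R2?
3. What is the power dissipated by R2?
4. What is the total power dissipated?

Nodal analysis, taking node 2 as the 0 V reference.
Source V1 fixes V_0 = 10 V.
KCL at each unknown node (sum of currents leaving = 0; resistances in Ω):
  Node 1: (V_1 - 10)/10 + (V_1 - 0)/100 = 0
Collecting terms: 0.11 × V_1 = 1  =>  V_1 = 9.091 V
Part 1:
  Read off the nodal solution: V_1 = 9.091 V
Part 2:
  I_R2 = (V_1 - V_2)/R2 = (9.091 - 0)/100 = 0.09091 A
  Magnitude: I_R2 = 0.09091 A
Part 3:
  I_R2 = (V_1 - V_2)/R2 = (9.091 - 0)/100 = 0.09091 A
  P_R2 = I_R2² × R2 = (0.09091)² × 100 = 0.8264 W
Part 4:
  Power in each resistor, P = (ΔV)²/R:
    P_R1 = (10 - 9.091)²/10 = 0.08264 W
    P_R2 = (9.091 - 0)²/100 = 0.8264 W
  P_total = P_R1 + P_R2 = 0.9091 W

Final answers:
1. V_1 = 9.091 V
2. I_R2 = 0.09091 A
3. P_R2 = 0.8264 W
4. P_total = 0.9091 W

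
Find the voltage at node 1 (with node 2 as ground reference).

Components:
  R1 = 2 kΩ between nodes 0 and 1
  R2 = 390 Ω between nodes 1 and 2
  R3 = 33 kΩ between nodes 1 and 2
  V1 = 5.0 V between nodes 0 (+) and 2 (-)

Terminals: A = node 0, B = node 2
Nodal analysis, taking node 2 as the 0 V reference.
Source V1 fixes V_0 = 5 V.
KCL at each unknown node (sum of currents leaving = 0; resistances in Ω):
  Node 1: (V_1 - 5)/2000 + (V_1 - 0)/390 + (V_1 - 0)/33000 = 0
Collecting terms: 0.003094 × V_1 = 0.0025  =>  V_1 = 0.8079 V
The requested potential is V_1 = 0.8079 V.

Final answer: V_1 = 0.8079 V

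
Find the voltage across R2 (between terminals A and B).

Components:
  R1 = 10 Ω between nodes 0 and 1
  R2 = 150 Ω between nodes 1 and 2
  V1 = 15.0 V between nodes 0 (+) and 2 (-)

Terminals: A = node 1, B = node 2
R1 and R2 are in series across V1 (node 0 → node 1 → node 2), and the output A–B is taken across R2, so this is a voltage divider.
Series current: I = V1/(R1 + R2) = 15/(10 + 150) = 15/160 = 0.09375 A
V_R2 = I × R2 = V1 × R2/(R1 + R2) = 15 × 150/160 = 14.06 V

Final answer: 14.06 V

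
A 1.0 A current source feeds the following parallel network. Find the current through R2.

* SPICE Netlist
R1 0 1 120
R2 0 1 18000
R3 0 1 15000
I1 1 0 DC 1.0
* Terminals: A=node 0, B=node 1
All resistors sit directly between nodes 0 and 1, so they are in parallel and share one voltage V; the full source current 1 A splits among them.
1/R_par = 1/120 + 1/18000 + 1/15000 = 0.008456 S  =>  R_par = 118.3 Ω
V = I × R_par = 1 × 118.3 = 118.3 V
I_R2 = V/R2 = 118.3/18000 = 0.00657 A

Final answer: 0.00657 A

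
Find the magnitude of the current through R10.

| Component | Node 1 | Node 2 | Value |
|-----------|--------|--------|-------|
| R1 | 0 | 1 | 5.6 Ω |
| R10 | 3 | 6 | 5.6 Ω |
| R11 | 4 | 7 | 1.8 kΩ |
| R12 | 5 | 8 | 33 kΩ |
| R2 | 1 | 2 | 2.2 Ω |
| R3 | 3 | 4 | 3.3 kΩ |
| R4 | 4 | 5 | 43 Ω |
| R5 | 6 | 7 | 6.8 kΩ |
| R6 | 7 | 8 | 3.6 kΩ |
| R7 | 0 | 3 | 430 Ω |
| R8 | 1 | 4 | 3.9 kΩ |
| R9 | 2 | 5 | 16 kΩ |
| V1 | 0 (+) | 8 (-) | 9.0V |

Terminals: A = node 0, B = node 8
Nodal analysis, taking node 8 as the 0 V reference.
Source V1 fixes V_0 = 9 V.
KCL at each unknown node (sum of currents leaving = 0; resistances in Ω):
  Node 1: (V_1 - 9)/5.6 + (V_1 - V_2)/2.2 + (V_1 - V_4)/3900 = 0
  Node 2: (V_2 - V_1)/2.2 + (V_2 - V_5)/16000 = 0
  Node 3: (V_3 - V_4)/3300 + (V_3 - 9)/430 + (V_3 - V_6)/5.6 = 0
  Node 4: (V_4 - V_3)/3300 + (V_4 - V_5)/43 + (V_4 - V_1)/3900 + (V_4 - V_7)/1800 = 0
  Node 5: (V_5 - V_4)/43 + (V_5 - V_2)/16000 + (V_5 - 0)/33000 = 0
  Node 6: (V_6 - V_7)/6800 + (V_6 - V_3)/5.6 = 0
  Node 7: (V_7 - V_6)/6800 + (V_7 - 0)/3600 + (V_7 - V_4)/1800 = 0
Collecting terms (coefficients in siemens):
  0.6334·V_1 - 0.4545·V_2 - 0.0002564·V_4 = 1.607
  0.4546·V_2 - 0.4545·V_1 - 0.0000625·V_5 = 0
  0.1812·V_3 - 0.000303·V_4 - 0.1786·V_6 = 0.02093
  0.02437·V_4 - 0.0002564·V_1 - 0.000303·V_3 - 0.02326·V_5 - 0.0005556·V_7 = 0
  0.02335·V_5 - 0.0000625·V_2 - 0.02326·V_4 = 0
  0.1787·V_6 - 0.1786·V_3 - 0.0001471·V_7 = 0
  0.0009804·V_7 - 0.0005556·V_4 - 0.0001471·V_6 = 0
Solving these 7 simultaneous equations (Gaussian elimination) gives:
  V_1 = 8.996 V, V_2 = 8.996 V, V_3 = 8.572 V, V_4 = 6.922 V
  V_5 = 6.918 V, V_6 = 8.57 V, V_7 = 5.208 V
I_R10 = (V_3 - V_6)/R10 = (8.572 - 8.57)/5.6 = 0.0004944 A
|I_R10| = 0.0004944 A

Final answer: |I_R10| = 0.0004944 A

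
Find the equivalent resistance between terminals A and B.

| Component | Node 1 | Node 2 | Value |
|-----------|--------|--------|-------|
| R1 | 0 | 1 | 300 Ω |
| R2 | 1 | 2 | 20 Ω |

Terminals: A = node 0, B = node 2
Reduce the network between node 0 (A) and node 2 (B) by series/parallel combination:
  Rs1 = R1 + R2 (series, joined only at node 1) = 300 + 20 = 320 Ω
R_eq = 320 Ω

Final answer: 320 Ω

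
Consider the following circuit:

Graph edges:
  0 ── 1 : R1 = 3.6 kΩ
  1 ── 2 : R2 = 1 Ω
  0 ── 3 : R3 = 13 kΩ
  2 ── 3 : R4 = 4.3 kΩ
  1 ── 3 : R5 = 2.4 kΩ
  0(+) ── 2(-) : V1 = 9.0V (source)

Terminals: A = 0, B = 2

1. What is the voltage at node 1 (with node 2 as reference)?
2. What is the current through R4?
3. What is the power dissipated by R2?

Nodal analysis, taking node 2 as the 0 V reference.
Source V1 fixes V_0 = 9 V.
KCL at each unknown node (sum of currents leaving = 0; resistances in Ω):
  Node 1: (V_1 - 9)/3600 + (V_1 - 0)/1 + (V_1 - V_3)/2400 = 0
  Node 3: (V_3 - 9)/13000 + (V_3 - 0)/4300 + (V_3 - V_1)/2400 = 0
Collecting terms (coefficients in siemens):
  1.001·V_1 - 0.0004167·V_3 = 0.0025
  0.0007261·V_3 - 0.0004167·V_1 = 0.0006923
Determinant D = (1.001)(0.0007261) - (-0.0004167)(-0.0004167) = 0.0007265
V_1 = [(0.0025)(0.0007261) - (-0.0004167)(0.0006923)]/D = 0.002896 V
V_3 = [(1.001)(0.0006923) - (0.0025)(-0.0004167)]/D = 0.9551 V
Part 1:
  Read off the nodal solution: V_1 = 0.002896 V
Part 2:
  I_R4 = (V_2 - V_3)/R4 = (0 - 0.9551)/4300 = -0.0002221 A
  Magnitude: I_R4 = 0.0002221 A
Part 3:
  I_R2 = (V_1 - V_2)/R2 = (0.002896 - 0)/1 = 0.002896 A
  P_R2 = I_R2² × R2 = (0.002896)² × 1 = 0.000008386 W

Final answers:
1. V_1 = 0.002896 V
2. I_R4 = 0.0002221 A
3. P_R2 = 8.386e-06 W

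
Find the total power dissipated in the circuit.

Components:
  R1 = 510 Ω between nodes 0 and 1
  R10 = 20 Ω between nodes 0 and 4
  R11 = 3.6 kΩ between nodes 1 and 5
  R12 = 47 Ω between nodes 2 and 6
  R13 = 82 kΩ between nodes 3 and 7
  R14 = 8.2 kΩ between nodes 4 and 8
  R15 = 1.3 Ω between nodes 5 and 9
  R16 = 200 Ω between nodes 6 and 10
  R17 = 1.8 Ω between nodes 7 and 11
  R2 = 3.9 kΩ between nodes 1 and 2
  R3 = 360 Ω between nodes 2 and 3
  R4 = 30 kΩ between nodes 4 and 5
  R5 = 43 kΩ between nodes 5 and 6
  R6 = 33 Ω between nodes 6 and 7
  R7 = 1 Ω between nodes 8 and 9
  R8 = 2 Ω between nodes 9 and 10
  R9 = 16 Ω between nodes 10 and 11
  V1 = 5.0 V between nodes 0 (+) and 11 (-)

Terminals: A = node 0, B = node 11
Nodal analysis, taking node 11 as the 0 V reference.
Source V1 fixes V_0 = 5 V.
KCL at each unknown node (sum of currents leaving = 0; resistances in Ω):
  Node 1: (V_1 - 5)/510 + (V_1 - V_2)/3900 + (V_1 - V_5)/3600 = 0
  Node 2: (V_2 - V_1)/3900 + (V_2 - V_3)/360 + (V_2 - V_6)/47 = 0
  Node 3: (V_3 - V_2)/360 + (V_3 - V_7)/82000 = 0
  Node 4: (V_4 - V_5)/30000 + (V_4 - 5)/20 + (V_4 - V_8)/8200 = 0
  Node 5: (V_5 - V_4)/30000 + (V_5 - V_6)/43000 + (V_5 - V_1)/3600 + (V_5 - V_9)/1.3 = 0
  Node 6: (V_6 - V_5)/43000 + (V_6 - V_7)/33 + (V_6 - V_2)/47 + (V_6 - V_10)/200 = 0
  Node 7: (V_7 - V_6)/33 + (V_7 - V_3)/82000 + (V_7 - 0)/1.8 = 0
  Node 8: (V_8 - V_9)/1 + (V_8 - V_4)/8200 = 0
  Node 9: (V_9 - V_8)/1 + (V_9 - V_10)/2 + (V_9 - V_5)/1.3 = 0
  Node 10: (V_10 - V_9)/2 + (V_10 - 0)/16 + (V_10 - V_6)/200 = 0
Collecting terms (coefficients in siemens):
  0.002495·V_1 - 0.0002564·V_2 - 0.0002778·V_5 = 0.009804
  0.02431·V_2 - 0.0002564·V_1 - 0.002778·V_3 - 0.02128·V_6 = 0
  0.00279·V_3 - 0.002778·V_2 - 0.0000122·V_7 = 0
  0.05016·V_4 - 0.00003333·V_5 - 0.000122·V_8 = 0.25
  0.7696·V_5 - 0.0002778·V_1 - 0.00003333·V_4 - 0.00002326·V_6 - 0.7692·V_9 = 0
  0.0566·V_6 - 0.02128·V_2 - 0.00002326·V_5 - 0.0303·V_7 - 0.005·V_10 = 0
  0.5859·V_7 - 0.0000122·V_3 - 0.0303·V_6 = 0
  1·V_8 - 0.000122·V_4 - 1·V_9 = 0
  2.269·V_9 - 0.7692·V_5 - 1·V_8 - 0.5·V_10 = 0
  0.5675·V_10 - 0.005·V_6 - 0.5·V_9 = 0
Solving these 10 simultaneous equations (Gaussian elimination) gives:
  V_1 = 3.942 V, V_2 = 0.08025 V, V_3 = 0.07991 V, V_4 = 4.985 V
  V_5 = 0.0353 V, V_6 = 0.03376 V, V_7 = 0.001748 V, V_8 = 0.03428 V
  V_9 = 0.03367 V, V_10 = 0.02996 V
Power in each resistor, P = (ΔV)²/R:
  P_R1 = (5 - 3.942)²/510 = 0.002196 W
  P_R2 = (3.942 - 0.08025)²/3900 = 0.003823 W
  P_R3 = (0.08025 - 0.07991)²/360 = 0.0000000003271 W
  P_R4 = (4.985 - 0.0353)²/30000 = 0.0008165 W
  P_R5 = (0.0353 - 0.03376)²/43000 = 0.00000000005461 W
  P_R6 = (0.03376 - 0.001748)²/33 = 0.00003106 W
  P_R7 = (0.03428 - 0.03367)²/1 = 0.0000003645 W
  P_R8 = (0.03367 - 0.02996)²/2 = 0.000006873 W
  P_R9 = (0.02996 - 0)²/16 = 0.00005611 W
  P_R10 = (5 - 4.985)²/20 = 0.00001182 W
  P_R11 = (3.942 - 0.0353)²/3600 = 0.004239 W
  P_R12 = (0.08025 - 0.03376)²/47 = 0.00004599 W
  P_R13 = (0.07991 - 0.001748)²/82000 = 0.00000007451 W
  P_R14 = (4.985 - 0.03428)²/8200 = 0.002989 W
  P_R15 = (0.0353 - 0.03367)²/1.3 = 0.000002031 W
  P_R16 = (0.03376 - 0.02996)²/200 = 0.00000007221 W
  P_R17 = (0.001748 - 0)²/1.8 = 0.000001698 W
P_total = P_R1 + P_R2 + P_R3 + P_R4 + P_R5 + P_R6 + P_R7 + P_R8 + P_R9 + P_R10 + P_R11 + P_R12 + P_R13 + P_R14 + P_R15 + P_R16 + P_R17 = 0.01422 W

Final answer: 0.01422 W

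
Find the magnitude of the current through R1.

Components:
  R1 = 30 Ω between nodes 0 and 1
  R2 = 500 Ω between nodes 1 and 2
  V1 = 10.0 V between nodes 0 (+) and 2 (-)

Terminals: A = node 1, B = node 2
Nodal analysis, taking node 2 as the 0 V reference.
Source V1 fixes V_0 = 10 V.
KCL at each unknown node (sum of currents leaving = 0; resistances in Ω):
  Node 1: (V_1 - 10)/30 + (V_1 - 0)/500 = 0
Collecting terms: 0.03533 × V_1 = 0.3333  =>  V_1 = 9.434 V
I_R1 = (V_0 - V_1)/R1 = (10 - 9.434)/30 = 0.01887 A
|I_R1| = 0.01887 A

Final answer: |I_R1| = 0.01887 A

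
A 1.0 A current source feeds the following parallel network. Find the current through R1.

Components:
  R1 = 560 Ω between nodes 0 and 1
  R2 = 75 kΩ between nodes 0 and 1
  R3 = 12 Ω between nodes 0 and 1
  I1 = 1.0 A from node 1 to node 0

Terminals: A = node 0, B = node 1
All resistors sit directly between nodes 0 and 1, so they are in parallel and share one voltage V; the full source current 1 A splits among them.
1/R_par = 1/560 + 1/75000 + 1/12 = 0.08513 S  =>  R_par = 11.75 Ω
V = I × R_par = 1 × 11.75 = 11.75 V
I_R1 = V/R1 = 11.75/560 = 0.02098 A

Final answer: 0.02098 A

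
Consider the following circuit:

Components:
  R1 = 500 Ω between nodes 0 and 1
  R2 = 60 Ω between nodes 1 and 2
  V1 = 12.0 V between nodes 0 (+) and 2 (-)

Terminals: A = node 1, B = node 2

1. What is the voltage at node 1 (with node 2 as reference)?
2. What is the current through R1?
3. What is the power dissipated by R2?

Nodal analysis, taking node 2 as the 0 V reference.
Source V1 fixes V_0 = 12 V.
KCL at each unknown node (sum of currents leaving = 0; resistances in Ω):
  Node 1: (V_1 - 12)/500 + (V_1 - 0)/60 = 0
Collecting terms: 0.01867 × V_1 = 0.024  =>  V_1 = 1.286 V
Part 1:
  Read off the nodal solution: V_1 = 1.286 V
Part 2:
  I_R1 = (V_0 - V_1)/R1 = (12 - 1.286)/500 = 0.02143 A
  Magnitude: I_R1 = 0.02143 A
Part 3:
  I_R2 = (V_1 - V_2)/R2 = (1.286 - 0)/60 = 0.02143 A
  P_R2 = I_R2² × R2 = (0.02143)² × 60 = 0.02755 W

Final answers:
1. V_1 = 1.286 V
2. I_R1 = 0.02143 A
3. P_R2 = 0.02755 W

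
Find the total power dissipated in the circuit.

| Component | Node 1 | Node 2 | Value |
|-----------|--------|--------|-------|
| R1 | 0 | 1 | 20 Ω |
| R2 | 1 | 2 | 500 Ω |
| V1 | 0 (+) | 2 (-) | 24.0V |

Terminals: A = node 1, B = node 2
Nodal analysis, taking node 2 as the 0 V reference.
Source V1 fixes V_0 = 24 V.
KCL at each unknown node (sum of currents leaving = 0; resistances in Ω):
  Node 1: (V_1 - 24)/20 + (V_1 - 0)/500 = 0
Collecting terms: 0.052 × V_1 = 1.2  =>  V_1 = 23.08 V
Power in each resistor, P = (ΔV)²/R:
  P_R1 = (24 - 23.08)²/20 = 0.0426 W
  P_R2 = (23.08 - 0)²/500 = 1.065 W
P_total = P_R1 + P_R2 = 1.108 W

Final answer: 1.108 W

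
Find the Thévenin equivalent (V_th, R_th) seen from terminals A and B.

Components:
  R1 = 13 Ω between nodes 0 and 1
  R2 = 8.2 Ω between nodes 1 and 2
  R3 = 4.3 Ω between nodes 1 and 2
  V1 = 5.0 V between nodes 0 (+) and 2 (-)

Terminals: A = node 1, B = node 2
Step 1 — V_th is the open-circuit voltage V_A - V_B (nothing connected across the terminals).
Nodal analysis, taking node 2 as the 0 V reference.
Source V1 fixes V_0 = 5 V.
KCL at each unknown node (sum of currents leaving = 0; resistances in Ω):
  Node 1: (V_1 - 5)/13 + (V_1 - 0)/8.2 + (V_1 - 0)/4.3 = 0
Collecting terms: 0.4314 × V_1 = 0.3846  =>  V_1 = 0.8915 V
V_th = V_1 - V_2 = 0.8915 - 0 = 0.8915 V
Step 2 — R_th: zero the source — replace V1 by a short circuit (node 2 merges into node 0) — and find the resistance seen between A (node 1) and B (node 0).
Reduce the network between node 1 (A) and node 0 (B) by series/parallel combination:
  Rp1 = R1 ‖ R2 ‖ R3 (parallel, all between nodes 0 and 1) = 1/(1/13 + 1/8.2 + 1/4.3) = 2.318 Ω
R_th = 2.318 Ω

Final answer: V_th = 0.8915 V, R_th = 2.318 Ω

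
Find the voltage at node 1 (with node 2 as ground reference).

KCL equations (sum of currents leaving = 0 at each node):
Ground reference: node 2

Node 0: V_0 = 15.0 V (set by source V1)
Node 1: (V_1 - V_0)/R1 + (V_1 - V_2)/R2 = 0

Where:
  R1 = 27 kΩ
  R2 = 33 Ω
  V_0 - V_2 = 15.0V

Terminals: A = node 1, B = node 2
Nodal analysis, taking node 2 as the 0 V reference.
Source V1 fixes V_0 = 15 V.
KCL at each unknown node (sum of currents leaving = 0; resistances in Ω):
  Node 1: (V_1 - 15)/27000 + (V_1 - 0)/33 = 0
Collecting terms: 0.03034 × V_1 = 0.0005556  =>  V_1 = 0.01831 V
The requested potential is V_1 = 0.01831 V.

Final answer: V_1 = 0.01831 V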